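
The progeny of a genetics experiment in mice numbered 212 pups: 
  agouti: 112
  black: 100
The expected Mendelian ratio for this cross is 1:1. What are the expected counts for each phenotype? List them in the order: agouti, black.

106, 106

Under the 1:1 hypothesis (Σ ratio = 2, N = 212):
  agouti: 212 × 1/2 = 106
  black: 212 × 1/2 = 106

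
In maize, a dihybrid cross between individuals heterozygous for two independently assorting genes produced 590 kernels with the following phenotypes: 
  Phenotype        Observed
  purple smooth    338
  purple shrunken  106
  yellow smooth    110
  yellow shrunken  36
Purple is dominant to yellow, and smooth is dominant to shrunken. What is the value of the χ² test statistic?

A dihybrid F₂ with independent assortment and complete dominance at both loci gives a 9:3:3:1 phenotypic ratio.
The 9:3:3:1 ratio has 16 parts, so with N = 590 the expected counts are:
  purple smooth: 590 × 9/16 = 331.875
  purple shrunken: 590 × 3/16 = 110.625
  yellow smooth: 590 × 3/16 = 110.625
  yellow shrunken: 590 × 1/16 = 36.875
χ² = Σ (O − E)² / E
  purple smooth: (338 − 331.875)² / 331.875 = 0.1130
  purple shrunken: (106 − 110.625)² / 110.625 = 0.1934
  yellow smooth: (110 − 110.625)² / 110.625 = 0.0035
  yellow shrunken: (36 − 36.875)² / 36.875 = 0.0208
χ² = 0.1130 + 0.1934 + 0.0035 + 0.0208 = 0.3307 ≈ 0.331

0.331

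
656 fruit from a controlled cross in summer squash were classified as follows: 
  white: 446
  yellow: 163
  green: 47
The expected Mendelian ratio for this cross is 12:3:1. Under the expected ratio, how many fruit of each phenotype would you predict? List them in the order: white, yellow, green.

492, 123, 41

Total ratio parts = 16. Expected numbers out of 656:
  white: 656 × 12/16 = 492
  yellow: 656 × 3/16 = 123
  green: 656 × 1/16 = 41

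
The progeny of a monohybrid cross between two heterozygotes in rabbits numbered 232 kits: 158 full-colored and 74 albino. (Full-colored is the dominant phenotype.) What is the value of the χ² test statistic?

5.885

For a monohybrid cross between heterozygotes with complete dominance, the expected phenotypic ratio is 3:1.
Expected counts for N = 232 under a 3:1 ratio (total parts = 4):
  full-colored: 232 × 3/4 = 174
  albino: 232 × 1/4 = 58
χ² = Σ (O − E)² / E
  full-colored: (158 − 174)² / 174 = 1.4713
  albino: (74 − 58)² / 58 = 4.4138
χ² = 1.4713 + 4.4138 = 5.8851 ≈ 5.885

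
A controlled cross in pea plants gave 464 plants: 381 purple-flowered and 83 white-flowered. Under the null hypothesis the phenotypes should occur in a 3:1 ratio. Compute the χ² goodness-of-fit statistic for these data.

Expected counts for N = 464 under a 3:1 ratio (total parts = 4):
  purple-flowered: 464 × 3/4 = 348
  white-flowered: 464 × 1/4 = 116
χ² = Σ (O − E)² / E
  purple-flowered: (381 − 348)² / 348 = 3.1293
  white-flowered: (83 − 116)² / 116 = 9.3879
χ² = 3.1293 + 9.3879 = 12.5172 ≈ 12.517

12.517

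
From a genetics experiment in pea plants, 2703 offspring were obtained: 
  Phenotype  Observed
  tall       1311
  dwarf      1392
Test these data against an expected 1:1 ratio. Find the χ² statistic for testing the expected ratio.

Under the 1:1 hypothesis (Σ ratio = 2, N = 2703):
  tall: 2703 × 1/2 = 1351.5
  dwarf: 2703 × 1/2 = 1351.5
χ² = Σ (O − E)² / E
  tall: (1311 − 1351.5)² / 1351.5 = 1.2137
  dwarf: (1392 − 1351.5)² / 1351.5 = 1.2137
χ² = 1.2137 + 1.2137 = 2.4274 ≈ 2.427

2.427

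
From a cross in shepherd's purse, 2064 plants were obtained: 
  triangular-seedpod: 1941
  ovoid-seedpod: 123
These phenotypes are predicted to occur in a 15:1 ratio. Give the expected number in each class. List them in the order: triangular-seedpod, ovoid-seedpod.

1935, 129

Under the 15:1 hypothesis (Σ ratio = 16, N = 2064):
  triangular-seedpod: 2064 × 15/16 = 1935
  ovoid-seedpod: 2064 × 1/16 = 129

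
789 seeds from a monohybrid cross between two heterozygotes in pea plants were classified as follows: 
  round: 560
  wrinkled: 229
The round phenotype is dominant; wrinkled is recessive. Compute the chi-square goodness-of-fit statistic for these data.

6.814

For a monohybrid cross between heterozygotes with complete dominance, the expected phenotypic ratio is 3:1.
Under the 3:1 hypothesis (Σ ratio = 4, N = 789):
  round: 789 × 3/4 = 591.75
  wrinkled: 789 × 1/4 = 197.25
χ² = Σ (O − E)² / E
  round: (560 − 591.75)² / 591.75 = 1.7035
  wrinkled: (229 − 197.25)² / 197.25 = 5.1106
χ² = 1.7035 + 5.1106 = 6.8141 ≈ 6.814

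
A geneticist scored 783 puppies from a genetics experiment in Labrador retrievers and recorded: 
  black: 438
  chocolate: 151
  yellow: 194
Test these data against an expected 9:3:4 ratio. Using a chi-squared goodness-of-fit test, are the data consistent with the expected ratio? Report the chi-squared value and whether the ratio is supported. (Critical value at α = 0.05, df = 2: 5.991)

The 9:3:4 ratio has 16 parts, so with N = 783 the expected counts are:
  black: 783 × 9/16 = 440.4375
  chocolate: 783 × 3/16 = 146.8125
  yellow: 783 × 4/16 = 195.75
χ² = Σ (O − E)² / E
  black: (438 − 440.4375)² / 440.4375 = 0.0135
  chocolate: (151 − 146.8125)² / 146.8125 = 0.1194
  yellow: (194 − 195.75)² / 195.75 = 0.0156
χ² = 0.0135 + 0.1194 + 0.0156 = 0.1485 ≈ 0.149
Degrees of freedom = 3 − 1 = 2; critical value at α = 0.05 is 5.991.
Since 0.149 < 5.991, we fail to reject the null hypothesis — the data are consistent with the 9:3:4 ratio.

0.149; consistent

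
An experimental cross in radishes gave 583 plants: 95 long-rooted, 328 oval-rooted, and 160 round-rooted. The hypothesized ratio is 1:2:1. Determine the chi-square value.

Total ratio parts = 4. Expected numbers out of 583:
  long-rooted: 583 × 1/4 = 145.75
  oval-rooted: 583 × 2/4 = 291.5
  round-rooted: 583 × 1/4 = 145.75
χ² = Σ (O − E)² / E
  long-rooted: (95 − 145.75)² / 145.75 = 17.6711
  oval-rooted: (328 − 291.5)² / 291.5 = 4.5703
  round-rooted: (160 − 145.75)² / 145.75 = 1.3932
χ² = 17.6711 + 4.5703 + 1.3932 = 23.6346 ≈ 23.635

23.635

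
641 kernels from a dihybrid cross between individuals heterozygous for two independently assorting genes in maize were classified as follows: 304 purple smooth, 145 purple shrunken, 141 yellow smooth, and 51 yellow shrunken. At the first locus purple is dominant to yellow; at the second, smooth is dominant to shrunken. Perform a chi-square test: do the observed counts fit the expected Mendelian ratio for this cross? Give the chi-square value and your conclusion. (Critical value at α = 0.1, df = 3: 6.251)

20.586; not consistent

A dihybrid F₂ with independent assortment and complete dominance at both loci gives a 9:3:3:1 phenotypic ratio.
Expected counts for N = 641 under a 9:3:3:1 ratio (total parts = 16):
  purple smooth: 641 × 9/16 = 360.5625
  purple shrunken: 641 × 3/16 = 120.1875
  yellow smooth: 641 × 3/16 = 120.1875
  yellow shrunken: 641 × 1/16 = 40.0625
χ² = Σ (O − E)² / E
  purple smooth: (304 − 360.5625)² / 360.5625 = 8.8731
  purple shrunken: (145 − 120.1875)² / 120.1875 = 5.1225
  yellow smooth: (141 − 120.1875)² / 120.1875 = 3.6040
  yellow shrunken: (51 − 40.0625)² / 40.0625 = 2.9861
χ² = 8.8731 + 5.1225 + 3.6040 + 2.9861 = 20.5857 ≈ 20.586
Degrees of freedom = 4 − 1 = 3; critical value at α = 0.1 is 6.251.
Since 20.586 > 6.251, we reject the null hypothesis — the data do not fit the 9:3:3:1 ratio.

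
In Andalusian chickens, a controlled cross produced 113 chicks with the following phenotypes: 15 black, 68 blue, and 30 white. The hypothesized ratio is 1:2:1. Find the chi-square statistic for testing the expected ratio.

The 1:2:1 ratio has 4 parts, so with N = 113 the expected counts are:
  black: 113 × 1/4 = 28.25
  blue: 113 × 2/4 = 56.5
  white: 113 × 1/4 = 28.25
χ² = Σ (O − E)² / E
  black: (15 − 28.25)² / 28.25 = 6.2146
  blue: (68 − 56.5)² / 56.5 = 2.3407
  white: (30 − 28.25)² / 28.25 = 0.1084
χ² = 6.2146 + 2.3407 + 0.1084 = 8.6637 ≈ 8.664

8.664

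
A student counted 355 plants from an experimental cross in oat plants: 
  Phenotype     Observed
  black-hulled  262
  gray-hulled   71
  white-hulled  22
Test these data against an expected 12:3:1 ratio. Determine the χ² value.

0.365

Total ratio parts = 16. Expected numbers out of 355:
  black-hulled: 355 × 12/16 = 266.25
  gray-hulled: 355 × 3/16 = 66.5625
  white-hulled: 355 × 1/16 = 22.1875
χ² = Σ (O − E)² / E
  black-hulled: (262 − 266.25)² / 266.25 = 0.0678
  gray-hulled: (71 − 66.5625)² / 66.5625 = 0.2958
  white-hulled: (22 − 22.1875)² / 22.1875 = 0.0016
χ² = 0.0678 + 0.2958 + 0.0016 = 0.3652 ≈ 0.365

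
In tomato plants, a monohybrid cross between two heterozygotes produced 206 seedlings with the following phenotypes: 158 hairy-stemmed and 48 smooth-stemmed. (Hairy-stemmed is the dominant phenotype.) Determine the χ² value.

0.317

For a monohybrid cross between heterozygotes with complete dominance, the expected phenotypic ratio is 3:1.
The 3:1 ratio has 4 parts, so with N = 206 the expected counts are:
  hairy-stemmed: 206 × 3/4 = 154.5
  smooth-stemmed: 206 × 1/4 = 51.5
χ² = Σ (O − E)² / E
  hairy-stemmed: (158 − 154.5)² / 154.5 = 0.0793
  smooth-stemmed: (48 − 51.5)² / 51.5 = 0.2379
χ² = 0.0793 + 0.2379 = 0.3172 ≈ 0.317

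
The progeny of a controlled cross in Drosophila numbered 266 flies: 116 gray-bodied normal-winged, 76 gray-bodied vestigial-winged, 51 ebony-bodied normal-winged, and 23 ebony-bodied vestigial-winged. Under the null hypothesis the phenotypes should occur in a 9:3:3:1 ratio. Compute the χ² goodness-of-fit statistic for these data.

Expected counts for N = 266 under a 9:3:3:1 ratio (total parts = 16):
  gray-bodied normal-winged: 266 × 9/16 = 149.625
  gray-bodied vestigial-winged: 266 × 3/16 = 49.875
  ebony-bodied normal-winged: 266 × 3/16 = 49.875
  ebony-bodied vestigial-winged: 266 × 1/16 = 16.625
χ² = Σ (O − E)² / E
  gray-bodied normal-winged: (116 − 149.625)² / 149.625 = 7.5565
  gray-bodied vestigial-winged: (76 − 49.875)² / 49.875 = 13.6845
  ebony-bodied normal-winged: (51 − 49.875)² / 49.875 = 0.0254
  ebony-bodied vestigial-winged: (23 − 16.625)² / 16.625 = 2.4445
χ² = 7.5565 + 13.6845 + 0.0254 + 2.4445 = 23.7109 ≈ 23.711

23.711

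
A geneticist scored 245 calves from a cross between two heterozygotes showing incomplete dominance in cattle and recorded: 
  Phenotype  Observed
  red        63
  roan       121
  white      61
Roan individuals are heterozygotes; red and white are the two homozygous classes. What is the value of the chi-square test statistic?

0.069

With incomplete dominance, a heterozygote × heterozygote cross gives a 1:2:1 phenotypic ratio.
Expected counts for N = 245 under a 1:2:1 ratio (total parts = 4):
  red: 245 × 1/4 = 61.25
  roan: 245 × 2/4 = 122.5
  white: 245 × 1/4 = 61.25
χ² = Σ (O − E)² / E
  red: (63 − 61.25)² / 61.25 = 0.0500
  roan: (121 − 122.5)² / 122.5 = 0.0184
  white: (61 − 61.25)² / 61.25 = 0.0010
χ² = 0.0500 + 0.0184 + 0.0010 = 0.0694 ≈ 0.069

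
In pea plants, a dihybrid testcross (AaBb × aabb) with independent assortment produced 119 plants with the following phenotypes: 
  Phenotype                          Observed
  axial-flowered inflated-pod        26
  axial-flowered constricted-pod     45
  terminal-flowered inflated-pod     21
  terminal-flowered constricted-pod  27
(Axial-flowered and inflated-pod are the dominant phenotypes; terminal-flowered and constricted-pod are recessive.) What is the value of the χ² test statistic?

A dihybrid testcross with independent assortment gives a 1:1:1:1 ratio.
Total ratio parts = 4. Expected numbers out of 119:
  axial-flowered inflated-pod: 119 × 1/4 = 29.75
  axial-flowered constricted-pod: 119 × 1/4 = 29.75
  terminal-flowered inflated-pod: 119 × 1/4 = 29.75
  terminal-flowered constricted-pod: 119 × 1/4 = 29.75
χ² = Σ (O − E)² / E
  axial-flowered inflated-pod: (26 − 29.75)² / 29.75 = 0.4727
  axial-flowered constricted-pod: (45 − 29.75)² / 29.75 = 7.8172
  terminal-flowered inflated-pod: (21 − 29.75)² / 29.75 = 2.5735
  terminal-flowered constricted-pod: (27 − 29.75)² / 29.75 = 0.2542
χ² = 0.4727 + 7.8172 + 2.5735 + 0.2542 = 11.1176 ≈ 11.118

11.118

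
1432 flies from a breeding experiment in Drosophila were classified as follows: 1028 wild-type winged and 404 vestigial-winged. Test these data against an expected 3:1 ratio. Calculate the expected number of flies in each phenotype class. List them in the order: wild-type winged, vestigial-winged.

1074, 358

Expected counts for N = 1432 under a 3:1 ratio (total parts = 4):
  wild-type winged: 1432 × 3/4 = 1074
  vestigial-winged: 1432 × 1/4 = 358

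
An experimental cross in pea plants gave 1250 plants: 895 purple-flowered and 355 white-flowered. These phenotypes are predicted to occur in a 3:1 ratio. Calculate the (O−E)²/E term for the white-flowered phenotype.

Under the 3:1 hypothesis (Σ ratio = 4, N = 1250):
  purple-flowered: 1250 × 3/4 = 937.5
  white-flowered: 1250 × 1/4 = 312.5
Contribution of white-flowered: (355 − 312.5)² / 312.5 = 5.7800

5.780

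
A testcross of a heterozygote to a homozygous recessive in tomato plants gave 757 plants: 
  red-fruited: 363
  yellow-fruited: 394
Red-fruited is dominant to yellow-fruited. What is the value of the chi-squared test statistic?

1.269

A testcross of a heterozygote (Aa × aa) gives a 1:1 phenotypic ratio.
The 1:1 ratio has 2 parts, so with N = 757 the expected counts are:
  red-fruited: 757 × 1/2 = 378.5
  yellow-fruited: 757 × 1/2 = 378.5
χ² = Σ (O − E)² / E
  red-fruited: (363 − 378.5)² / 378.5 = 0.6347
  yellow-fruited: (394 − 378.5)² / 378.5 = 0.6347
χ² = 0.6347 + 0.6347 = 1.2694 ≈ 1.269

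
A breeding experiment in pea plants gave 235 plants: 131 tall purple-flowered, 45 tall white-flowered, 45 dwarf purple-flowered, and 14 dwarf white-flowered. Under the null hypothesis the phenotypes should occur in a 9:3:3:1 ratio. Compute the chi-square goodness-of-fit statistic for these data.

0.083

Total ratio parts = 16. Expected numbers out of 235:
  tall purple-flowered: 235 × 9/16 = 132.1875
  tall white-flowered: 235 × 3/16 = 44.0625
  dwarf purple-flowered: 235 × 3/16 = 44.0625
  dwarf white-flowered: 235 × 1/16 = 14.6875
χ² = Σ (O − E)² / E
  tall purple-flowered: (131 − 132.1875)² / 132.1875 = 0.0107
  tall white-flowered: (45 − 44.0625)² / 44.0625 = 0.0199
  dwarf purple-flowered: (45 − 44.0625)² / 44.0625 = 0.0199
  dwarf white-flowered: (14 − 14.6875)² / 14.6875 = 0.0322
χ² = 0.0107 + 0.0199 + 0.0199 + 0.0322 = 0.0827 ≈ 0.083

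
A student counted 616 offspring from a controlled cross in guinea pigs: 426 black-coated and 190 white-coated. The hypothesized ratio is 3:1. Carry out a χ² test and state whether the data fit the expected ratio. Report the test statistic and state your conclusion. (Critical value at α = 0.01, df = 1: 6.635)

Total ratio parts = 4. Expected numbers out of 616:
  black-coated: 616 × 3/4 = 462
  white-coated: 616 × 1/4 = 154
χ² = Σ (O − E)² / E
  black-coated: (426 − 462)² / 462 = 2.8052
  white-coated: (190 − 154)² / 154 = 8.4156
χ² = 2.8052 + 8.4156 = 11.2208 ≈ 11.221
Degrees of freedom = 2 − 1 = 1; critical value at α = 0.01 is 6.635.
Since 11.221 > 6.635, we reject the null hypothesis — the data do not fit the 3:1 ratio.

11.221; not consistent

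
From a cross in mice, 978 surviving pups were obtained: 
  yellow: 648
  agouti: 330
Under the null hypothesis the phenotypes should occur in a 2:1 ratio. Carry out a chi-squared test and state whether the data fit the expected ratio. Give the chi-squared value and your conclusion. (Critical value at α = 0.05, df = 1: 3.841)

The 2:1 ratio has 3 parts, so with N = 978 the expected counts are:
  yellow: 978 × 2/3 = 652
  agouti: 978 × 1/3 = 326
χ² = Σ (O − E)² / E
  yellow: (648 − 652)² / 652 = 0.0245
  agouti: (330 − 326)² / 326 = 0.0491
χ² = 0.0245 + 0.0491 = 0.0736 ≈ 0.074
Degrees of freedom = 2 − 1 = 1; critical value at α = 0.05 is 3.841.
Since 0.074 < 3.841, we fail to reject the null hypothesis — the data are consistent with the 2:1 ratio.

0.074; consistent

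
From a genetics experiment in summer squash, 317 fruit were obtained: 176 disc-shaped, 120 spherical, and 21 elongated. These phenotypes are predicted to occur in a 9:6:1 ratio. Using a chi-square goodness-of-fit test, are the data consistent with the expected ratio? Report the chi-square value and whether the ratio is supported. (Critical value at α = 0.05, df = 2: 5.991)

Under the 9:6:1 hypothesis (Σ ratio = 16, N = 317):
  disc-shaped: 317 × 9/16 = 178.3125
  spherical: 317 × 6/16 = 118.875
  elongated: 317 × 1/16 = 19.8125
χ² = Σ (O − E)² / E
  disc-shaped: (176 − 178.3125)² / 178.3125 = 0.0300
  spherical: (120 − 118.875)² / 118.875 = 0.0106
  elongated: (21 − 19.8125)² / 19.8125 = 0.0712
χ² = 0.0300 + 0.0106 + 0.0712 = 0.1118 ≈ 0.112
Degrees of freedom = 3 − 1 = 2; critical value at α = 0.05 is 5.991.
Since 0.112 < 5.991, we fail to reject the null hypothesis — the data are consistent with the 9:6:1 ratio.

0.112; consistent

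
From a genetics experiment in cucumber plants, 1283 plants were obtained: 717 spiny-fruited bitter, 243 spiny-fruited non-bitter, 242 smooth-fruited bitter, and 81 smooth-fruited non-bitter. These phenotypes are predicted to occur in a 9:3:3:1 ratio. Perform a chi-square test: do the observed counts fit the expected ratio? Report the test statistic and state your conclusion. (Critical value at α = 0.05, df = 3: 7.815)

0.072; consistent

Total ratio parts = 16. Expected numbers out of 1283:
  spiny-fruited bitter: 1283 × 9/16 = 721.6875
  spiny-fruited non-bitter: 1283 × 3/16 = 240.5625
  smooth-fruited bitter: 1283 × 3/16 = 240.5625
  smooth-fruited non-bitter: 1283 × 1/16 = 80.1875
χ² = Σ (O − E)² / E
  spiny-fruited bitter: (717 − 721.6875)² / 721.6875 = 0.0304
  spiny-fruited non-bitter: (243 − 240.5625)² / 240.5625 = 0.0247
  smooth-fruited bitter: (242 − 240.5625)² / 240.5625 = 0.0086
  smooth-fruited non-bitter: (81 − 80.1875)² / 80.1875 = 0.0082
χ² = 0.0304 + 0.0247 + 0.0086 + 0.0082 = 0.0719 ≈ 0.072
Degrees of freedom = 4 − 1 = 3; critical value at α = 0.05 is 7.815.
Since 0.072 < 7.815, we fail to reject the null hypothesis — the data are consistent with the 9:3:3:1 ratio.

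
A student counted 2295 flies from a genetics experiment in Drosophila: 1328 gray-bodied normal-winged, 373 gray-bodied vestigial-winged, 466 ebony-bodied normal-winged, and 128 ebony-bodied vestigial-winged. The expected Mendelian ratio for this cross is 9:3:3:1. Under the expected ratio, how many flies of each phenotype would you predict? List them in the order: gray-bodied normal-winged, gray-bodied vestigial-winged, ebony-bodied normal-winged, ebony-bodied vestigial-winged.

1290.9375, 430.3125, 430.3125, 143.4375

The 9:3:3:1 ratio has 16 parts, so with N = 2295 the expected counts are:
  gray-bodied normal-winged: 2295 × 9/16 = 1290.9375
  gray-bodied vestigial-winged: 2295 × 3/16 = 430.3125
  ebony-bodied normal-winged: 2295 × 3/16 = 430.3125
  ebony-bodied vestigial-winged: 2295 × 1/16 = 143.4375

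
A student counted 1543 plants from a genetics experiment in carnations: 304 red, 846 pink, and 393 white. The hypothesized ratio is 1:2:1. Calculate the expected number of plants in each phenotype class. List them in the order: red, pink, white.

Expected counts for N = 1543 under a 1:2:1 ratio (total parts = 4):
  red: 1543 × 1/4 = 385.75
  pink: 1543 × 2/4 = 771.5
  white: 1543 × 1/4 = 385.75

385.75, 771.5, 385.75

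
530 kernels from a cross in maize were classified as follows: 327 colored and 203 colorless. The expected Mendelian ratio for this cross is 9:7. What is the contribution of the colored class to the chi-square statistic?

Expected counts for N = 530 under a 9:7 ratio (total parts = 16):
  colored: 530 × 9/16 = 298.125
  colorless: 530 × 7/16 = 231.875
Contribution of colored: (327 − 298.125)² / 298.125 = 2.7967

2.797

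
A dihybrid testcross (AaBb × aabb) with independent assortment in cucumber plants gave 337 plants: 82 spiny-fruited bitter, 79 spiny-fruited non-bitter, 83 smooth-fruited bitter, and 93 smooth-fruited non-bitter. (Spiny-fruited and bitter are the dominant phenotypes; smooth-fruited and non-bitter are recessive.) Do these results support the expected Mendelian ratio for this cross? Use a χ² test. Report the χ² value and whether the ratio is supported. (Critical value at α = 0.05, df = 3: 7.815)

A dihybrid testcross with independent assortment gives a 1:1:1:1 ratio.
Expected counts for N = 337 under a 1:1:1:1 ratio (total parts = 4):
  spiny-fruited bitter: 337 × 1/4 = 84.25
  spiny-fruited non-bitter: 337 × 1/4 = 84.25
  smooth-fruited bitter: 337 × 1/4 = 84.25
  smooth-fruited non-bitter: 337 × 1/4 = 84.25
χ² = Σ (O − E)² / E
  spiny-fruited bitter: (82 − 84.25)² / 84.25 = 0.0601
  spiny-fruited non-bitter: (79 − 84.25)² / 84.25 = 0.3272
  smooth-fruited bitter: (83 − 84.25)² / 84.25 = 0.0185
  smooth-fruited non-bitter: (93 − 84.25)² / 84.25 = 0.9088
χ² = 0.0601 + 0.3272 + 0.0185 + 0.9088 = 1.3146 ≈ 1.315
Degrees of freedom = 4 − 1 = 3; critical value at α = 0.05 is 7.815.
Since 1.315 < 7.815, we fail to reject the null hypothesis — the data are consistent with the 1:1:1:1 ratio.

1.315; consistent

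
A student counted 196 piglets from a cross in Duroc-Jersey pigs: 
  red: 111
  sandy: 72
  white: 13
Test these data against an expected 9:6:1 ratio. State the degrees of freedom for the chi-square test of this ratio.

A goodness-of-fit test with 3 phenotype classes has df = 3 − 1 = 2.

2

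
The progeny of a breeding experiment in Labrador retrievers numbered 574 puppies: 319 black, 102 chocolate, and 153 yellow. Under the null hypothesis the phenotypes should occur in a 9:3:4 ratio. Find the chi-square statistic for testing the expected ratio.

The 9:3:4 ratio has 16 parts, so with N = 574 the expected counts are:
  black: 574 × 9/16 = 322.875
  chocolate: 574 × 3/16 = 107.625
  yellow: 574 × 4/16 = 143.5
χ² = Σ (O − E)² / E
  black: (319 − 322.875)² / 322.875 = 0.0465
  chocolate: (102 − 107.625)² / 107.625 = 0.2940
  yellow: (153 − 143.5)² / 143.5 = 0.6289
χ² = 0.0465 + 0.2940 + 0.6289 = 0.9694 ≈ 0.969

0.969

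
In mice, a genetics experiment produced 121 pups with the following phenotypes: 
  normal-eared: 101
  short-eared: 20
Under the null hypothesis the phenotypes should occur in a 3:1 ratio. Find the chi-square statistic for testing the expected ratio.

Under the 3:1 hypothesis (Σ ratio = 4, N = 121):
  normal-eared: 121 × 3/4 = 90.75
  short-eared: 121 × 1/4 = 30.25
χ² = Σ (O − E)² / E
  normal-eared: (101 − 90.75)² / 90.75 = 1.1577
  short-eared: (20 − 30.25)² / 30.25 = 3.4731
χ² = 1.1577 + 3.4731 = 4.6308 ≈ 4.631

4.631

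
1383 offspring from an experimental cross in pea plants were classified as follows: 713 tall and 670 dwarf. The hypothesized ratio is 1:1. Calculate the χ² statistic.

The 1:1 ratio has 2 parts, so with N = 1383 the expected counts are:
  tall: 1383 × 1/2 = 691.5
  dwarf: 1383 × 1/2 = 691.5
χ² = Σ (O − E)² / E
  tall: (713 − 691.5)² / 691.5 = 0.6685
  dwarf: (670 − 691.5)² / 691.5 = 0.6685
χ² = 0.6685 + 0.6685 = 1.337

1.337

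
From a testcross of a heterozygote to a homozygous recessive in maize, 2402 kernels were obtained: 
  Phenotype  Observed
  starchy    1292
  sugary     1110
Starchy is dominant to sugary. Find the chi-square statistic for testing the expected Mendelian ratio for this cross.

A testcross of a heterozygote (Aa × aa) gives a 1:1 phenotypic ratio.
The 1:1 ratio has 2 parts, so with N = 2402 the expected counts are:
  starchy: 2402 × 1/2 = 1201
  sugary: 2402 × 1/2 = 1201
χ² = Σ (O − E)² / E
  starchy: (1292 − 1201)² / 1201 = 6.8951
  sugary: (1110 − 1201)² / 1201 = 6.8951
χ² = 6.8951 + 6.8951 = 13.7902 ≈ 13.790

13.790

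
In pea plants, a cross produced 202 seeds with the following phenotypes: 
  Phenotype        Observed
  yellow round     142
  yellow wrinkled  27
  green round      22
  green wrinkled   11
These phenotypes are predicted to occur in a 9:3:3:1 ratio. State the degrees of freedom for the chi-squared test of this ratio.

3

A goodness-of-fit test with 4 phenotype classes has df = 4 − 1 = 3.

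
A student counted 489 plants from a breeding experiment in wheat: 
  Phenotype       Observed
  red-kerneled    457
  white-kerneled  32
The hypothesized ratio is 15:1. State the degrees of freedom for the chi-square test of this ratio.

1

A goodness-of-fit test with 2 phenotype classes has df = 2 − 1 = 1.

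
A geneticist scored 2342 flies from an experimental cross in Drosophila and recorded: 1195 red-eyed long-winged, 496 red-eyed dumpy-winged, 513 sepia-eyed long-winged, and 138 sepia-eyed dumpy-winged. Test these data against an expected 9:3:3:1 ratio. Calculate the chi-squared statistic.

Under the 9:3:3:1 hypothesis (Σ ratio = 16, N = 2342):
  red-eyed long-winged: 2342 × 9/16 = 1317.375
  red-eyed dumpy-winged: 2342 × 3/16 = 439.125
  sepia-eyed long-winged: 2342 × 3/16 = 439.125
  sepia-eyed dumpy-winged: 2342 × 1/16 = 146.375
χ² = Σ (O − E)² / E
  red-eyed long-winged: (1195 − 1317.375)² / 1317.375 = 11.3678
  red-eyed dumpy-winged: (496 − 439.125)² / 439.125 = 7.3664
  sepia-eyed long-winged: (513 − 439.125)² / 439.125 = 12.4282
  sepia-eyed dumpy-winged: (138 − 146.375)² / 146.375 = 0.4792
χ² = 11.3678 + 7.3664 + 12.4282 + 0.4792 = 31.6416 ≈ 31.642

31.642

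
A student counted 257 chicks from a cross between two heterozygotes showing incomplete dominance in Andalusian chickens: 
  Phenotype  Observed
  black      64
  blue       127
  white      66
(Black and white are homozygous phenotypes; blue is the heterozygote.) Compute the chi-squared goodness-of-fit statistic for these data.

With incomplete dominance, a heterozygote × heterozygote cross gives a 1:2:1 phenotypic ratio.
The 1:2:1 ratio has 4 parts, so with N = 257 the expected counts are:
  black: 257 × 1/4 = 64.25
  blue: 257 × 2/4 = 128.5
  white: 257 × 1/4 = 64.25
χ² = Σ (O − E)² / E
  black: (64 − 64.25)² / 64.25 = 0.0010
  blue: (127 − 128.5)² / 128.5 = 0.0175
  white: (66 − 64.25)² / 64.25 = 0.0477
χ² = 0.0010 + 0.0175 + 0.0477 = 0.0662 ≈ 0.066

0.066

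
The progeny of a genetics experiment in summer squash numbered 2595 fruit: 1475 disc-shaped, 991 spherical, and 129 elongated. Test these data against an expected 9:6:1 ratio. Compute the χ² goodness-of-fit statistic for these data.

7.280

The 9:6:1 ratio has 16 parts, so with N = 2595 the expected counts are:
  disc-shaped: 2595 × 9/16 = 1459.6875
  spherical: 2595 × 6/16 = 973.125
  elongated: 2595 × 1/16 = 162.1875
χ² = Σ (O − E)² / E
  disc-shaped: (1475 − 1459.6875)² / 1459.6875 = 0.1606
  spherical: (991 − 973.125)² / 973.125 = 0.3283
  elongated: (129 − 162.1875)² / 162.1875 = 6.7910
χ² = 0.1606 + 0.3283 + 6.7910 = 7.2799 ≈ 7.280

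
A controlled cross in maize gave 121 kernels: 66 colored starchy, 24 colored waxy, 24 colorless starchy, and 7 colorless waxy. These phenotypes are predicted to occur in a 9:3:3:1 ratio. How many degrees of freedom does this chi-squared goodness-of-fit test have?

3

A goodness-of-fit test with 4 phenotype classes has df = 4 − 1 = 3.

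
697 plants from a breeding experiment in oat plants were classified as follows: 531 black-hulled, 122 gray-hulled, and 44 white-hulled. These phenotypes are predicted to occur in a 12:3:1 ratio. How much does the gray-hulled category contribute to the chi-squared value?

Expected counts for N = 697 under a 12:3:1 ratio (total parts = 16):
  black-hulled: 697 × 12/16 = 522.75
  gray-hulled: 697 × 3/16 = 130.6875
  white-hulled: 697 × 1/16 = 43.5625
Contribution of gray-hulled: (122 − 130.6875)² / 130.6875 = 0.5775

0.578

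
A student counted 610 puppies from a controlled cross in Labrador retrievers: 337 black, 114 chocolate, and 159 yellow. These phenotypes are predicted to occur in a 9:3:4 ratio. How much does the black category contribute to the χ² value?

0.109

Under the 9:3:4 hypothesis (Σ ratio = 16, N = 610):
  black: 610 × 9/16 = 343.125
  chocolate: 610 × 3/16 = 114.375
  yellow: 610 × 4/16 = 152.5
Contribution of black: (337 − 343.125)² / 343.125 = 0.1093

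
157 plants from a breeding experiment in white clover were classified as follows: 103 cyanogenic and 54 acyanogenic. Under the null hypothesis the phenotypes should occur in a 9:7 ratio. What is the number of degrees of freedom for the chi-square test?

A goodness-of-fit test with 2 phenotype classes has df = 2 − 1 = 1.

1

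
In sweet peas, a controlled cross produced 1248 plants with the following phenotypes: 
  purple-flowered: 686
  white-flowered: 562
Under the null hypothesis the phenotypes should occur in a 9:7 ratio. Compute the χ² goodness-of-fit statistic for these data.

Expected counts for N = 1248 under a 9:7 ratio (total parts = 16):
  purple-flowered: 1248 × 9/16 = 702
  white-flowered: 1248 × 7/16 = 546
χ² = Σ (O − E)² / E
  purple-flowered: (686 − 702)² / 702 = 0.3647
  white-flowered: (562 − 546)² / 546 = 0.4689
χ² = 0.3647 + 0.4689 = 0.8336 ≈ 0.834

0.834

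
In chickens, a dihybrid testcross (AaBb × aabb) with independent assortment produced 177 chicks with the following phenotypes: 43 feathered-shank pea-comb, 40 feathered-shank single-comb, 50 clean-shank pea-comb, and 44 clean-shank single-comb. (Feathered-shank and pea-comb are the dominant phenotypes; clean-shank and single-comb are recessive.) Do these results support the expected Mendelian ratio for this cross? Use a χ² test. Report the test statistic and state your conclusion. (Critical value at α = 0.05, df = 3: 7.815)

A dihybrid testcross with independent assortment gives a 1:1:1:1 ratio.
Under the 1:1:1:1 hypothesis (Σ ratio = 4, N = 177):
  feathered-shank pea-comb: 177 × 1/4 = 44.25
  feathered-shank single-comb: 177 × 1/4 = 44.25
  clean-shank pea-comb: 177 × 1/4 = 44.25
  clean-shank single-comb: 177 × 1/4 = 44.25
χ² = Σ (O − E)² / E
  feathered-shank pea-comb: (43 − 44.25)² / 44.25 = 0.0353
  feathered-shank single-comb: (40 − 44.25)² / 44.25 = 0.4082
  clean-shank pea-comb: (50 − 44.25)² / 44.25 = 0.7472
  clean-shank single-comb: (44 − 44.25)² / 44.25 = 0.0014
χ² = 0.0353 + 0.4082 + 0.7472 + 0.0014 = 1.1921 ≈ 1.192
Degrees of freedom = 4 − 1 = 3; critical value at α = 0.05 is 7.815.
Since 1.192 < 7.815, we fail to reject the null hypothesis — the data are consistent with the 1:1:1:1 ratio.

1.192; consistent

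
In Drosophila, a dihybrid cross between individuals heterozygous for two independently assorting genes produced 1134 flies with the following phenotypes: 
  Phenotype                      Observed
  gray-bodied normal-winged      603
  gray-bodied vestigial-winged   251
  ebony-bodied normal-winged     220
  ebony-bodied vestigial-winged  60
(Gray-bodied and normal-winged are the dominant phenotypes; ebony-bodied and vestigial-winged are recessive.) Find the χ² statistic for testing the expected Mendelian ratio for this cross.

A dihybrid F₂ with independent assortment and complete dominance at both loci gives a 9:3:3:1 phenotypic ratio.
Under the 9:3:3:1 hypothesis (Σ ratio = 16, N = 1134):
  gray-bodied normal-winged: 1134 × 9/16 = 637.875
  gray-bodied vestigial-winged: 1134 × 3/16 = 212.625
  ebony-bodied normal-winged: 1134 × 3/16 = 212.625
  ebony-bodied vestigial-winged: 1134 × 1/16 = 70.875
χ² = Σ (O − E)² / E
  gray-bodied normal-winged: (603 − 637.875)² / 637.875 = 1.9067
  gray-bodied vestigial-winged: (251 − 212.625)² / 212.625 = 6.9260
  ebony-bodied normal-winged: (220 − 212.625)² / 212.625 = 0.2558
  ebony-bodied vestigial-winged: (60 − 70.875)² / 70.875 = 1.6687
χ² = 1.9067 + 6.9260 + 0.2558 + 1.6687 = 10.7572 ≈ 10.757

10.757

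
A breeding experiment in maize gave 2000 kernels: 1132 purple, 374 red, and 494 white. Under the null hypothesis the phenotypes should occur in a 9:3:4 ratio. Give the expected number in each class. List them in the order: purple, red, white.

1125, 375, 500

Total ratio parts = 16. Expected numbers out of 2000:
  purple: 2000 × 9/16 = 1125
  red: 2000 × 3/16 = 375
  white: 2000 × 4/16 = 500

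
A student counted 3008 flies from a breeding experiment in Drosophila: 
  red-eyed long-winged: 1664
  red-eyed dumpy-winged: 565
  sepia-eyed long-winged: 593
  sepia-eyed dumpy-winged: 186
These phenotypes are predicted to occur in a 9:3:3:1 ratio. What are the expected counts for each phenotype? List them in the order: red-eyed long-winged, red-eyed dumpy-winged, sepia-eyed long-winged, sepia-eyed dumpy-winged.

The 9:3:3:1 ratio has 16 parts, so with N = 3008 the expected counts are:
  red-eyed long-winged: 3008 × 9/16 = 1692
  red-eyed dumpy-winged: 3008 × 3/16 = 564
  sepia-eyed long-winged: 3008 × 3/16 = 564
  sepia-eyed dumpy-winged: 3008 × 1/16 = 188

1692, 564, 564, 188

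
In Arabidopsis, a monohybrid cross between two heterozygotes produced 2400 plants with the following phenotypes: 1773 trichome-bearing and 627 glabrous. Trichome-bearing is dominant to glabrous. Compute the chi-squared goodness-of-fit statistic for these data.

For a monohybrid cross between heterozygotes with complete dominance, the expected phenotypic ratio is 3:1.
The 3:1 ratio has 4 parts, so with N = 2400 the expected counts are:
  trichome-bearing: 2400 × 3/4 = 1800
  glabrous: 2400 × 1/4 = 600
χ² = Σ (O − E)² / E
  trichome-bearing: (1773 − 1800)² / 1800 = 0.4050
  glabrous: (627 − 600)² / 600 = 1.2150
χ² = 0.4050 + 1.2150 = 1.620

1.620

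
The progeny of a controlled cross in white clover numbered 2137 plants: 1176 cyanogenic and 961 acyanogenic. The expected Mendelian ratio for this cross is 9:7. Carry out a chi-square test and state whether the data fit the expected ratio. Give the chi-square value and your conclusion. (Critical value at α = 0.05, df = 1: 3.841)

1.292; consistent

Total ratio parts = 16. Expected numbers out of 2137:
  cyanogenic: 2137 × 9/16 = 1202.0625
  acyanogenic: 2137 × 7/16 = 934.9375
χ² = Σ (O − E)² / E
  cyanogenic: (1176 − 1202.0625)² / 1202.0625 = 0.5651
  acyanogenic: (961 − 934.9375)² / 934.9375 = 0.7265
χ² = 0.5651 + 0.7265 = 1.2916 ≈ 1.292
Degrees of freedom = 2 − 1 = 1; critical value at α = 0.05 is 3.841.
Since 1.292 < 3.841, we fail to reject the null hypothesis — the data are consistent with the 9:7 ratio.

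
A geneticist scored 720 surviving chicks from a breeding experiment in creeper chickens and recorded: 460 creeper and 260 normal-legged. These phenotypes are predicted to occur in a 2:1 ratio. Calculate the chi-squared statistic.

The 2:1 ratio has 3 parts, so with N = 720 the expected counts are:
  creeper: 720 × 2/3 = 480
  normal-legged: 720 × 1/3 = 240
χ² = Σ (O − E)² / E
  creeper: (460 − 480)² / 480 = 0.8333
  normal-legged: (260 − 240)² / 240 = 1.6667
χ² = 0.8333 + 1.6667 = 2.500

2.500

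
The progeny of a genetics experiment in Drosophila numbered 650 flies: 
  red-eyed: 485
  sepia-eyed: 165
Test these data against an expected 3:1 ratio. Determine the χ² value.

0.051

The 3:1 ratio has 4 parts, so with N = 650 the expected counts are:
  red-eyed: 650 × 3/4 = 487.5
  sepia-eyed: 650 × 1/4 = 162.5
χ² = Σ (O − E)² / E
  red-eyed: (485 − 487.5)² / 487.5 = 0.0128
  sepia-eyed: (165 − 162.5)² / 162.5 = 0.0385
χ² = 0.0128 + 0.0385 = 0.0513 ≈ 0.051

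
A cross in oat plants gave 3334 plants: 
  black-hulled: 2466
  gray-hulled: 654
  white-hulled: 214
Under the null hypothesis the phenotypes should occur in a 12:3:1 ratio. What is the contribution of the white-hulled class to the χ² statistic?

0.152

Under the 12:3:1 hypothesis (Σ ratio = 16, N = 3334):
  black-hulled: 3334 × 12/16 = 2500.5
  gray-hulled: 3334 × 3/16 = 625.125
  white-hulled: 3334 × 1/16 = 208.375
Contribution of white-hulled: (214 − 208.375)² / 208.375 = 0.1518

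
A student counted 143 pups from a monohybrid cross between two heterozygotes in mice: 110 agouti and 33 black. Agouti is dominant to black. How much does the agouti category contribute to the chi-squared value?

For a monohybrid cross between heterozygotes with complete dominance, the expected phenotypic ratio is 3:1.
Total ratio parts = 4. Expected numbers out of 143:
  agouti: 143 × 3/4 = 107.25
  black: 143 × 1/4 = 35.75
Contribution of agouti: (110 − 107.25)² / 107.25 = 0.0705

0.071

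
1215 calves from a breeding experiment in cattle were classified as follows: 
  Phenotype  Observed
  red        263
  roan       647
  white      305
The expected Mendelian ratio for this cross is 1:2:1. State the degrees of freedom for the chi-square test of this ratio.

A goodness-of-fit test with 3 phenotype classes has df = 3 − 1 = 2.

2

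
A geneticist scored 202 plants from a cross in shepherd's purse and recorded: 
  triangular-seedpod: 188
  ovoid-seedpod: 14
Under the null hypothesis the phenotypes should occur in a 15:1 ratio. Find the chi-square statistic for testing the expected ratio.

Total ratio parts = 16. Expected numbers out of 202:
  triangular-seedpod: 202 × 15/16 = 189.375
  ovoid-seedpod: 202 × 1/16 = 12.625
χ² = Σ (O − E)² / E
  triangular-seedpod: (188 − 189.375)² / 189.375 = 0.0100
  ovoid-seedpod: (14 − 12.625)² / 12.625 = 0.1498
χ² = 0.0100 + 0.1498 = 0.1598 ≈ 0.160

0.160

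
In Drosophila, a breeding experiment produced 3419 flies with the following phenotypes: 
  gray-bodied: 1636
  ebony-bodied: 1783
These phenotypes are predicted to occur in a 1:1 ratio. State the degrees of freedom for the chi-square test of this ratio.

1

A goodness-of-fit test with 2 phenotype classes has df = 2 − 1 = 1.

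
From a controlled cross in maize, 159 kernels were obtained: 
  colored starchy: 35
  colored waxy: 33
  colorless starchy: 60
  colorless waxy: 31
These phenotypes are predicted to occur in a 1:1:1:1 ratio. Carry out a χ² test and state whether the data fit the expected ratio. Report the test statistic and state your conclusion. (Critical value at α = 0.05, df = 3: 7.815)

The 1:1:1:1 ratio has 4 parts, so with N = 159 the expected counts are:
  colored starchy: 159 × 1/4 = 39.75
  colored waxy: 159 × 1/4 = 39.75
  colorless starchy: 159 × 1/4 = 39.75
  colorless waxy: 159 × 1/4 = 39.75
χ² = Σ (O − E)² / E
  colored starchy: (35 − 39.75)² / 39.75 = 0.5676
  colored waxy: (33 − 39.75)² / 39.75 = 1.1462
  colorless starchy: (60 − 39.75)² / 39.75 = 10.3160
  colorless waxy: (31 − 39.75)² / 39.75 = 1.9261
χ² = 0.5676 + 1.1462 + 10.3160 + 1.9261 = 13.9559 ≈ 13.956
Degrees of freedom = 4 − 1 = 3; critical value at α = 0.05 is 7.815.
Since 13.956 > 7.815, we reject the null hypothesis — the data do not fit the 1:1:1:1 ratio.

13.956; not consistent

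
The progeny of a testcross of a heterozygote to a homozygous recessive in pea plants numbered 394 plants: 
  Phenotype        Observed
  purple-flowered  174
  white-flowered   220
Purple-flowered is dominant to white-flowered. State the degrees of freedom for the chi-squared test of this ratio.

A testcross of a heterozygote (Aa × aa) gives a 1:1 phenotypic ratio.
A goodness-of-fit test with 2 phenotype classes has df = 2 − 1 = 1.

1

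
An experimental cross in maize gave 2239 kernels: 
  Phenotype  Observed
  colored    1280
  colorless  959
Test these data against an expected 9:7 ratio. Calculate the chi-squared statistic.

0.767

Total ratio parts = 16. Expected numbers out of 2239:
  colored: 2239 × 9/16 = 1259.4375
  colorless: 2239 × 7/16 = 979.5625
χ² = Σ (O − E)² / E
  colored: (1280 − 1259.4375)² / 1259.4375 = 0.3357
  colorless: (959 − 979.5625)² / 979.5625 = 0.4316
χ² = 0.3357 + 0.4316 = 0.7673 ≈ 0.767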